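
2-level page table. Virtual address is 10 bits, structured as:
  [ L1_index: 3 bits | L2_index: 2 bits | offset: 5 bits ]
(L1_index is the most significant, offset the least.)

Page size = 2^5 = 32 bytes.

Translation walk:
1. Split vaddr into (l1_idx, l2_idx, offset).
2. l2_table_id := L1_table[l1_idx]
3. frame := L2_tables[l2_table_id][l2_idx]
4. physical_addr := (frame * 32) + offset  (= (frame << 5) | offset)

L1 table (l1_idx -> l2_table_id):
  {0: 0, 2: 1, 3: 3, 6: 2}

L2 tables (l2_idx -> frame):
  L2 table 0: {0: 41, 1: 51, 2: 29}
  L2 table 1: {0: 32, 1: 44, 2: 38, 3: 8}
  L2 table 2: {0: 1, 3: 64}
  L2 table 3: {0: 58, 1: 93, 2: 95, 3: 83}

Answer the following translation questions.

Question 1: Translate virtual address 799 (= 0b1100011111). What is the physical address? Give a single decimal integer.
Answer: 63

Derivation:
vaddr = 799 = 0b1100011111
Split: l1_idx=6, l2_idx=0, offset=31
L1[6] = 2
L2[2][0] = 1
paddr = 1 * 32 + 31 = 63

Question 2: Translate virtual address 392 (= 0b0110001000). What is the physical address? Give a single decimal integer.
Answer: 1864

Derivation:
vaddr = 392 = 0b0110001000
Split: l1_idx=3, l2_idx=0, offset=8
L1[3] = 3
L2[3][0] = 58
paddr = 58 * 32 + 8 = 1864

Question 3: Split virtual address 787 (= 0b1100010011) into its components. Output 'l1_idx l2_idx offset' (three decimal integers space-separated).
Answer: 6 0 19

Derivation:
vaddr = 787 = 0b1100010011
  top 3 bits -> l1_idx = 6
  next 2 bits -> l2_idx = 0
  bottom 5 bits -> offset = 19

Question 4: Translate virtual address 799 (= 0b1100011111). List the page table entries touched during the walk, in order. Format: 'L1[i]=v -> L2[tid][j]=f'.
Answer: L1[6]=2 -> L2[2][0]=1

Derivation:
vaddr = 799 = 0b1100011111
Split: l1_idx=6, l2_idx=0, offset=31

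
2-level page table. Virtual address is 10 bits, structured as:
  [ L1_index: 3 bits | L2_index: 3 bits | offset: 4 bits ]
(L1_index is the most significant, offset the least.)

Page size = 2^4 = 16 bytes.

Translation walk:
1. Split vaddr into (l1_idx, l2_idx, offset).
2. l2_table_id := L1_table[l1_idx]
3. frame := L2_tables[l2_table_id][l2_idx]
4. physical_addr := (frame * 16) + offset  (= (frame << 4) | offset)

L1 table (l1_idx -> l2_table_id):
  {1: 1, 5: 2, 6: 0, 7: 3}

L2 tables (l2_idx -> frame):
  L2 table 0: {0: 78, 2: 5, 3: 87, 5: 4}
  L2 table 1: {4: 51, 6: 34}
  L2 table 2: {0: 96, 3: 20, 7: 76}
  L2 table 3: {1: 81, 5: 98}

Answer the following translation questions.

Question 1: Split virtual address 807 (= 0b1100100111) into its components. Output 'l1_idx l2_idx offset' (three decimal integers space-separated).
vaddr = 807 = 0b1100100111
  top 3 bits -> l1_idx = 6
  next 3 bits -> l2_idx = 2
  bottom 4 bits -> offset = 7

Answer: 6 2 7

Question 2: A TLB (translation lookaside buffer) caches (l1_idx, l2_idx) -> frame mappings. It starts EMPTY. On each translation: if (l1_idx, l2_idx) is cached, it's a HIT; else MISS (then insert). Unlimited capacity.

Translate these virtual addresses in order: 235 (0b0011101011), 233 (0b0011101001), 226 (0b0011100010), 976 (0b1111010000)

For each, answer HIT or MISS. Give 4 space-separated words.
Answer: MISS HIT HIT MISS

Derivation:
vaddr=235: (1,6) not in TLB -> MISS, insert
vaddr=233: (1,6) in TLB -> HIT
vaddr=226: (1,6) in TLB -> HIT
vaddr=976: (7,5) not in TLB -> MISS, insert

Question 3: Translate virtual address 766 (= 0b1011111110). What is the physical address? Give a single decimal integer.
Answer: 1230

Derivation:
vaddr = 766 = 0b1011111110
Split: l1_idx=5, l2_idx=7, offset=14
L1[5] = 2
L2[2][7] = 76
paddr = 76 * 16 + 14 = 1230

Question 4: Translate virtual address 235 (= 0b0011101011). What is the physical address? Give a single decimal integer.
Answer: 555

Derivation:
vaddr = 235 = 0b0011101011
Split: l1_idx=1, l2_idx=6, offset=11
L1[1] = 1
L2[1][6] = 34
paddr = 34 * 16 + 11 = 555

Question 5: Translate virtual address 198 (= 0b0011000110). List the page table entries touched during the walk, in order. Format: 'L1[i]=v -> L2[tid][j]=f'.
Answer: L1[1]=1 -> L2[1][4]=51

Derivation:
vaddr = 198 = 0b0011000110
Split: l1_idx=1, l2_idx=4, offset=6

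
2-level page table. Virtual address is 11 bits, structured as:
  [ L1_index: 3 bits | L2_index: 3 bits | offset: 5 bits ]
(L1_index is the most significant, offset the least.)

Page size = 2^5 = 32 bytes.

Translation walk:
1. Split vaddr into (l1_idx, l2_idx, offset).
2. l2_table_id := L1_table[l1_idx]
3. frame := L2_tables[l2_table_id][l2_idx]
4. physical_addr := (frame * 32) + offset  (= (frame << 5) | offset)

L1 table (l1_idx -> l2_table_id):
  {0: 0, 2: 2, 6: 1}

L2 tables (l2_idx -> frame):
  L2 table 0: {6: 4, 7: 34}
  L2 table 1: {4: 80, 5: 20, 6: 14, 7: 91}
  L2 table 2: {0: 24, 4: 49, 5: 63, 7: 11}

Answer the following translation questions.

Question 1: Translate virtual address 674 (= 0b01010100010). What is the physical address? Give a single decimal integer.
Answer: 2018

Derivation:
vaddr = 674 = 0b01010100010
Split: l1_idx=2, l2_idx=5, offset=2
L1[2] = 2
L2[2][5] = 63
paddr = 63 * 32 + 2 = 2018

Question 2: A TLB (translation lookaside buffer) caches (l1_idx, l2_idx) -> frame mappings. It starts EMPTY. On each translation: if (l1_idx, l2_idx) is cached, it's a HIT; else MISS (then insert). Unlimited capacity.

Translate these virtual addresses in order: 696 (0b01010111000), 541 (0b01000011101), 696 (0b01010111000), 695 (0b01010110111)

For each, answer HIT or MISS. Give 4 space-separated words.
Answer: MISS MISS HIT HIT

Derivation:
vaddr=696: (2,5) not in TLB -> MISS, insert
vaddr=541: (2,0) not in TLB -> MISS, insert
vaddr=696: (2,5) in TLB -> HIT
vaddr=695: (2,5) in TLB -> HIT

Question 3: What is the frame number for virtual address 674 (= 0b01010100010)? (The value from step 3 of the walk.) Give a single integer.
Answer: 63

Derivation:
vaddr = 674: l1_idx=2, l2_idx=5
L1[2] = 2; L2[2][5] = 63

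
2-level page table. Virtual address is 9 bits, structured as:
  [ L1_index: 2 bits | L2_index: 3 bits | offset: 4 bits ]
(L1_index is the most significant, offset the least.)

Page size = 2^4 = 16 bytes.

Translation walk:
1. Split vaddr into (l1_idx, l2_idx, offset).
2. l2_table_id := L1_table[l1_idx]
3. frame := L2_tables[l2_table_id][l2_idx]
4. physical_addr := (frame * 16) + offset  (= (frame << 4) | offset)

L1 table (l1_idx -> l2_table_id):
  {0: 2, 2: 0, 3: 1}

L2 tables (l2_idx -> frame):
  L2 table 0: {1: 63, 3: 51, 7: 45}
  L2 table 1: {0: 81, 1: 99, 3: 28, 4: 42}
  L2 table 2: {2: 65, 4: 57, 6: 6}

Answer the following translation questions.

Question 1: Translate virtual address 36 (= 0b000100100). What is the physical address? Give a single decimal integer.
Answer: 1044

Derivation:
vaddr = 36 = 0b000100100
Split: l1_idx=0, l2_idx=2, offset=4
L1[0] = 2
L2[2][2] = 65
paddr = 65 * 16 + 4 = 1044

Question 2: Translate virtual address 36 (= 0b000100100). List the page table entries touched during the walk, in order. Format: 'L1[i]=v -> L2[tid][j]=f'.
Answer: L1[0]=2 -> L2[2][2]=65

Derivation:
vaddr = 36 = 0b000100100
Split: l1_idx=0, l2_idx=2, offset=4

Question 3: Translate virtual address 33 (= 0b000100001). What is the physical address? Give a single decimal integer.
vaddr = 33 = 0b000100001
Split: l1_idx=0, l2_idx=2, offset=1
L1[0] = 2
L2[2][2] = 65
paddr = 65 * 16 + 1 = 1041

Answer: 1041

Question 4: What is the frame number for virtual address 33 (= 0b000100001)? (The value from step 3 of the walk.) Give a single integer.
Answer: 65

Derivation:
vaddr = 33: l1_idx=0, l2_idx=2
L1[0] = 2; L2[2][2] = 65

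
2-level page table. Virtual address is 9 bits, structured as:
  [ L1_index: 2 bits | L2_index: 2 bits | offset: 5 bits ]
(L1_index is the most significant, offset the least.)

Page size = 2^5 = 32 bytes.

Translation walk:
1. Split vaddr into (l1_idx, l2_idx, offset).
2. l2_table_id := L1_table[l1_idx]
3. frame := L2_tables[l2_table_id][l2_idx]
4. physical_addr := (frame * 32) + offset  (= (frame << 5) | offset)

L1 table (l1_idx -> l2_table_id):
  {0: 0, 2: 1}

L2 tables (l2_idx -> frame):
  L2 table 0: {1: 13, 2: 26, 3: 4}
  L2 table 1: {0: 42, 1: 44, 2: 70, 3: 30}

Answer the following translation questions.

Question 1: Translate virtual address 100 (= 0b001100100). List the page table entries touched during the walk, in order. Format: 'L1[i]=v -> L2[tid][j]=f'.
Answer: L1[0]=0 -> L2[0][3]=4

Derivation:
vaddr = 100 = 0b001100100
Split: l1_idx=0, l2_idx=3, offset=4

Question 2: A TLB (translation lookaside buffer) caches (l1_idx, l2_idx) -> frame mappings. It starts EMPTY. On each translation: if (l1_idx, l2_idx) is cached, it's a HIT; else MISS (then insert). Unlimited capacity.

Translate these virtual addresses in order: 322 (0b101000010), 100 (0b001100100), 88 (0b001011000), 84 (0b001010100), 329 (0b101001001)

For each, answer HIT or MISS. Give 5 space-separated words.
vaddr=322: (2,2) not in TLB -> MISS, insert
vaddr=100: (0,3) not in TLB -> MISS, insert
vaddr=88: (0,2) not in TLB -> MISS, insert
vaddr=84: (0,2) in TLB -> HIT
vaddr=329: (2,2) in TLB -> HIT

Answer: MISS MISS MISS HIT HIT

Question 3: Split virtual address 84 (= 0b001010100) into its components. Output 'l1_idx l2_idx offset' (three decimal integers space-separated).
vaddr = 84 = 0b001010100
  top 2 bits -> l1_idx = 0
  next 2 bits -> l2_idx = 2
  bottom 5 bits -> offset = 20

Answer: 0 2 20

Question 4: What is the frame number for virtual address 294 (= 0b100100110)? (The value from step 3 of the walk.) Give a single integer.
vaddr = 294: l1_idx=2, l2_idx=1
L1[2] = 1; L2[1][1] = 44

Answer: 44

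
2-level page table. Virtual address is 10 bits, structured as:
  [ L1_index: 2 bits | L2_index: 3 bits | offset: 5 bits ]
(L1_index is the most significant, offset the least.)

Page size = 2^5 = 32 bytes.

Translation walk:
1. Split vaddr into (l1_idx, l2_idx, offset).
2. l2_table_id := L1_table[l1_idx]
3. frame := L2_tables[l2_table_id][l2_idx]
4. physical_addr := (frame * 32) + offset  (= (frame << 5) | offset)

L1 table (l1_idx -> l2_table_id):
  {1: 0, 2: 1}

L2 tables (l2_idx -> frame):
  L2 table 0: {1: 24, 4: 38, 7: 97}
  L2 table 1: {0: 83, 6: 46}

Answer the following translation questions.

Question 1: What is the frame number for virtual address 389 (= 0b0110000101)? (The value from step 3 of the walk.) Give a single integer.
vaddr = 389: l1_idx=1, l2_idx=4
L1[1] = 0; L2[0][4] = 38

Answer: 38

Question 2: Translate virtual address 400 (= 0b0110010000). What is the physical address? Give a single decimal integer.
Answer: 1232

Derivation:
vaddr = 400 = 0b0110010000
Split: l1_idx=1, l2_idx=4, offset=16
L1[1] = 0
L2[0][4] = 38
paddr = 38 * 32 + 16 = 1232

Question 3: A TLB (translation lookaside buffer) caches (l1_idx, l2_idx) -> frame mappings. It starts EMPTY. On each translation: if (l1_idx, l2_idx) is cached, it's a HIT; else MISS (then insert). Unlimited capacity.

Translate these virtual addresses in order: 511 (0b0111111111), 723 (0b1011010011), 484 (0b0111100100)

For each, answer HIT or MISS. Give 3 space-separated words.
vaddr=511: (1,7) not in TLB -> MISS, insert
vaddr=723: (2,6) not in TLB -> MISS, insert
vaddr=484: (1,7) in TLB -> HIT

Answer: MISS MISS HIT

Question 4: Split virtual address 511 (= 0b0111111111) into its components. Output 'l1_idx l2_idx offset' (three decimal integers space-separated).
Answer: 1 7 31

Derivation:
vaddr = 511 = 0b0111111111
  top 2 bits -> l1_idx = 1
  next 3 bits -> l2_idx = 7
  bottom 5 bits -> offset = 31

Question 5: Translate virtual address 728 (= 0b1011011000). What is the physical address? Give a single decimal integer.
vaddr = 728 = 0b1011011000
Split: l1_idx=2, l2_idx=6, offset=24
L1[2] = 1
L2[1][6] = 46
paddr = 46 * 32 + 24 = 1496

Answer: 1496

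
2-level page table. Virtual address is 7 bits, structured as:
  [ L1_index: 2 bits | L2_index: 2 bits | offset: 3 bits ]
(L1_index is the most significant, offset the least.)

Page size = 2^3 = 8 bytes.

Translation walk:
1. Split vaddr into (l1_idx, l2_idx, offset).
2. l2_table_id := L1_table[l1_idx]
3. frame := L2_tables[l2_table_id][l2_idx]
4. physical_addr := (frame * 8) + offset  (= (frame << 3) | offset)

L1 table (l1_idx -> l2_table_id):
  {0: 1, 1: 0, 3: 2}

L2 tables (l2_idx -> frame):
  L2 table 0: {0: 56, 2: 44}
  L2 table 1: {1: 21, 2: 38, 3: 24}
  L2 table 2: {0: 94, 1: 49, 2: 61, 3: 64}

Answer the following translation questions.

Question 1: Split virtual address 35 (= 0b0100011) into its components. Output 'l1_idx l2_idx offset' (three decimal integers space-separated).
vaddr = 35 = 0b0100011
  top 2 bits -> l1_idx = 1
  next 2 bits -> l2_idx = 0
  bottom 3 bits -> offset = 3

Answer: 1 0 3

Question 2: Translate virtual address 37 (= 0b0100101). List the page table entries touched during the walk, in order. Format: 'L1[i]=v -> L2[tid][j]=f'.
Answer: L1[1]=0 -> L2[0][0]=56

Derivation:
vaddr = 37 = 0b0100101
Split: l1_idx=1, l2_idx=0, offset=5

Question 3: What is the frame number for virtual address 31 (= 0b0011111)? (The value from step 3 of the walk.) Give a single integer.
Answer: 24

Derivation:
vaddr = 31: l1_idx=0, l2_idx=3
L1[0] = 1; L2[1][3] = 24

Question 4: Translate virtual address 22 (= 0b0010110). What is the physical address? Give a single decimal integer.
Answer: 310

Derivation:
vaddr = 22 = 0b0010110
Split: l1_idx=0, l2_idx=2, offset=6
L1[0] = 1
L2[1][2] = 38
paddr = 38 * 8 + 6 = 310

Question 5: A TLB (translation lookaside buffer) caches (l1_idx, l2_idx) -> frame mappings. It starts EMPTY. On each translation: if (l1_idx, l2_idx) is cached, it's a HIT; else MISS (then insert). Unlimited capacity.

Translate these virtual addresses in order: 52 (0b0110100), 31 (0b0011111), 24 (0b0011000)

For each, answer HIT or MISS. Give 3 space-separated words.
Answer: MISS MISS HIT

Derivation:
vaddr=52: (1,2) not in TLB -> MISS, insert
vaddr=31: (0,3) not in TLB -> MISS, insert
vaddr=24: (0,3) in TLB -> HIT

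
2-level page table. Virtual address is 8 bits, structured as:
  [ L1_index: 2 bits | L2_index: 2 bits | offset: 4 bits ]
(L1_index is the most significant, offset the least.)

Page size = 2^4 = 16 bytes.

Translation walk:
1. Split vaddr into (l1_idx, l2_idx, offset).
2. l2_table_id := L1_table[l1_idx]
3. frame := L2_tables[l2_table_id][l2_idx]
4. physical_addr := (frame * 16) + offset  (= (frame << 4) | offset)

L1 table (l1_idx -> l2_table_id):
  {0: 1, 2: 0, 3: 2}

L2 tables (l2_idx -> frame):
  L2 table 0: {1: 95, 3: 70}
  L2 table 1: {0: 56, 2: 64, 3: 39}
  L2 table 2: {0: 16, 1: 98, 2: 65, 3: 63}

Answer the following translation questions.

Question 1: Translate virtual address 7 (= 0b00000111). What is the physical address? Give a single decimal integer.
Answer: 903

Derivation:
vaddr = 7 = 0b00000111
Split: l1_idx=0, l2_idx=0, offset=7
L1[0] = 1
L2[1][0] = 56
paddr = 56 * 16 + 7 = 903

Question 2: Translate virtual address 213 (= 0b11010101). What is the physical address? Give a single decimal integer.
Answer: 1573

Derivation:
vaddr = 213 = 0b11010101
Split: l1_idx=3, l2_idx=1, offset=5
L1[3] = 2
L2[2][1] = 98
paddr = 98 * 16 + 5 = 1573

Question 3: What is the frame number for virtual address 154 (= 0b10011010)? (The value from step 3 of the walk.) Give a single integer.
vaddr = 154: l1_idx=2, l2_idx=1
L1[2] = 0; L2[0][1] = 95

Answer: 95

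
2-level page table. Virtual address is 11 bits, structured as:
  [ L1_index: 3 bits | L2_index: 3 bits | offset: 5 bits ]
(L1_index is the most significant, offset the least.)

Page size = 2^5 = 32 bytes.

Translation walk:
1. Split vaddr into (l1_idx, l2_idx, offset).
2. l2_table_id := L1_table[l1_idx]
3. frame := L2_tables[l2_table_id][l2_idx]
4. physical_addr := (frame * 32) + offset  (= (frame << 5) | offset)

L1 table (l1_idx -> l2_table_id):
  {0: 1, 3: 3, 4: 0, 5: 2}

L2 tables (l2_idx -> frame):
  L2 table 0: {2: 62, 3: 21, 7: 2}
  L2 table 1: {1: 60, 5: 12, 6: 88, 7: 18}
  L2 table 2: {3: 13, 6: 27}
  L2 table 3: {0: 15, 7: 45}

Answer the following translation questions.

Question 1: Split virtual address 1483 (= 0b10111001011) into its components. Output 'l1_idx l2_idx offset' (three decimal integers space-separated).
vaddr = 1483 = 0b10111001011
  top 3 bits -> l1_idx = 5
  next 3 bits -> l2_idx = 6
  bottom 5 bits -> offset = 11

Answer: 5 6 11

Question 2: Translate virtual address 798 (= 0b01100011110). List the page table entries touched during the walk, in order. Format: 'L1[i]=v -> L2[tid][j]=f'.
Answer: L1[3]=3 -> L2[3][0]=15

Derivation:
vaddr = 798 = 0b01100011110
Split: l1_idx=3, l2_idx=0, offset=30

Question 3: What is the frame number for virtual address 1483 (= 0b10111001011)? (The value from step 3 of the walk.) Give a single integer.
vaddr = 1483: l1_idx=5, l2_idx=6
L1[5] = 2; L2[2][6] = 27

Answer: 27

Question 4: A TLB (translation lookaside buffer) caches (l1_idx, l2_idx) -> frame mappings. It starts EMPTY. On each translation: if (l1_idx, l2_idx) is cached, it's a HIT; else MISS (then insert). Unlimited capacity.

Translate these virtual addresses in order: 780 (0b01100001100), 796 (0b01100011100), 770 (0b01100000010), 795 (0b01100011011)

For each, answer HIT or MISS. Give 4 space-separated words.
vaddr=780: (3,0) not in TLB -> MISS, insert
vaddr=796: (3,0) in TLB -> HIT
vaddr=770: (3,0) in TLB -> HIT
vaddr=795: (3,0) in TLB -> HIT

Answer: MISS HIT HIT HIT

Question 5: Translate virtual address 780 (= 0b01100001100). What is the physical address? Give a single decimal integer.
vaddr = 780 = 0b01100001100
Split: l1_idx=3, l2_idx=0, offset=12
L1[3] = 3
L2[3][0] = 15
paddr = 15 * 32 + 12 = 492

Answer: 492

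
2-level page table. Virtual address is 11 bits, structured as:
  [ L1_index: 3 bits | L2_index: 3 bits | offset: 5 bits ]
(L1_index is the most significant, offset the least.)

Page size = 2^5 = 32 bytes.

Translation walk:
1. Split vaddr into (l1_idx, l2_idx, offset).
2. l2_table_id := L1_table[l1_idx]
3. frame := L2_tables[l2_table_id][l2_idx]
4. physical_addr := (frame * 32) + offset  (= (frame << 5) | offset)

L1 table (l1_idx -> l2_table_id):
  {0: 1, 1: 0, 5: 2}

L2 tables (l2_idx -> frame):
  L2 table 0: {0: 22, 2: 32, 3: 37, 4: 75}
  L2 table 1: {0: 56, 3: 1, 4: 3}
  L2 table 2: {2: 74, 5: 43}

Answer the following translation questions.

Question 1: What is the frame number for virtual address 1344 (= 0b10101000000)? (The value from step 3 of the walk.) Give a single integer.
vaddr = 1344: l1_idx=5, l2_idx=2
L1[5] = 2; L2[2][2] = 74

Answer: 74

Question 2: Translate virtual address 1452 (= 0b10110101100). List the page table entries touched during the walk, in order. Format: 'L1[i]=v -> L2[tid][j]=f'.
Answer: L1[5]=2 -> L2[2][5]=43

Derivation:
vaddr = 1452 = 0b10110101100
Split: l1_idx=5, l2_idx=5, offset=12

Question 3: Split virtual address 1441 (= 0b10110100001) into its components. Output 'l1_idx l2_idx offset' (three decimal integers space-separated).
vaddr = 1441 = 0b10110100001
  top 3 bits -> l1_idx = 5
  next 3 bits -> l2_idx = 5
  bottom 5 bits -> offset = 1

Answer: 5 5 1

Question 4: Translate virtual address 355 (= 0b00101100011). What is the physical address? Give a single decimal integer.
Answer: 1187

Derivation:
vaddr = 355 = 0b00101100011
Split: l1_idx=1, l2_idx=3, offset=3
L1[1] = 0
L2[0][3] = 37
paddr = 37 * 32 + 3 = 1187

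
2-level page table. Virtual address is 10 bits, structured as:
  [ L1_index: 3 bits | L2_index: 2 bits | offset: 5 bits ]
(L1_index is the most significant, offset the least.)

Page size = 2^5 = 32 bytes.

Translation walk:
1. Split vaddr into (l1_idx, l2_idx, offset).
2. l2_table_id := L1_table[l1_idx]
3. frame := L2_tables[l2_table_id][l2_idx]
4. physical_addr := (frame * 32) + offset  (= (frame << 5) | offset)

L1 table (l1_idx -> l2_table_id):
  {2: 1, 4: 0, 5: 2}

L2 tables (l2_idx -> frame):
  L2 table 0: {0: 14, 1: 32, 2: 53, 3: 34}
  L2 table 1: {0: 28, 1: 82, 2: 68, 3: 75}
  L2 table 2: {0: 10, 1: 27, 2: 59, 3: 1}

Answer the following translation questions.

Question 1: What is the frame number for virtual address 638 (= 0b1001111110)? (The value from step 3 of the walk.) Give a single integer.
Answer: 34

Derivation:
vaddr = 638: l1_idx=4, l2_idx=3
L1[4] = 0; L2[0][3] = 34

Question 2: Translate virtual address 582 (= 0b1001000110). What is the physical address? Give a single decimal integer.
vaddr = 582 = 0b1001000110
Split: l1_idx=4, l2_idx=2, offset=6
L1[4] = 0
L2[0][2] = 53
paddr = 53 * 32 + 6 = 1702

Answer: 1702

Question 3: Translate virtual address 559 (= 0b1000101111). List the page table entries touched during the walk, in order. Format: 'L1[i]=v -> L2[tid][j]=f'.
vaddr = 559 = 0b1000101111
Split: l1_idx=4, l2_idx=1, offset=15

Answer: L1[4]=0 -> L2[0][1]=32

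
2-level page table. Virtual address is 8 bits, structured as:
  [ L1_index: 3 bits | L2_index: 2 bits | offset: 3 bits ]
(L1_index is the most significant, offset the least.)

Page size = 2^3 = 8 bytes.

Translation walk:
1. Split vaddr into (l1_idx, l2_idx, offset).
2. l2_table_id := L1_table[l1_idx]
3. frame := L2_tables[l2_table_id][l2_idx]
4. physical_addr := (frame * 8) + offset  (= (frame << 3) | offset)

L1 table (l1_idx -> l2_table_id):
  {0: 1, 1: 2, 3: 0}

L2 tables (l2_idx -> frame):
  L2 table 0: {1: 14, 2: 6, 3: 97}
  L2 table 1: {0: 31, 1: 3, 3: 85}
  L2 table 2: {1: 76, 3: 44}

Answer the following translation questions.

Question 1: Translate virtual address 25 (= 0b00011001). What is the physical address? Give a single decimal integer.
vaddr = 25 = 0b00011001
Split: l1_idx=0, l2_idx=3, offset=1
L1[0] = 1
L2[1][3] = 85
paddr = 85 * 8 + 1 = 681

Answer: 681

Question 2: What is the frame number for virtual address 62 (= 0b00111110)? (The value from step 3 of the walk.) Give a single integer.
vaddr = 62: l1_idx=1, l2_idx=3
L1[1] = 2; L2[2][3] = 44

Answer: 44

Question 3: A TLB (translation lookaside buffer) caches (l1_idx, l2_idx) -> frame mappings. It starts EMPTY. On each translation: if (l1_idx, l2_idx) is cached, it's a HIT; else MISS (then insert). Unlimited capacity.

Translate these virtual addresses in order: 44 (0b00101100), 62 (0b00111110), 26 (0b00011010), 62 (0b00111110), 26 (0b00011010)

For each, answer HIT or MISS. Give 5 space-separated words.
vaddr=44: (1,1) not in TLB -> MISS, insert
vaddr=62: (1,3) not in TLB -> MISS, insert
vaddr=26: (0,3) not in TLB -> MISS, insert
vaddr=62: (1,3) in TLB -> HIT
vaddr=26: (0,3) in TLB -> HIT

Answer: MISS MISS MISS HIT HIT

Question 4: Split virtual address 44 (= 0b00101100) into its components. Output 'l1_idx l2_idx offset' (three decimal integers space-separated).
Answer: 1 1 4

Derivation:
vaddr = 44 = 0b00101100
  top 3 bits -> l1_idx = 1
  next 2 bits -> l2_idx = 1
  bottom 3 bits -> offset = 4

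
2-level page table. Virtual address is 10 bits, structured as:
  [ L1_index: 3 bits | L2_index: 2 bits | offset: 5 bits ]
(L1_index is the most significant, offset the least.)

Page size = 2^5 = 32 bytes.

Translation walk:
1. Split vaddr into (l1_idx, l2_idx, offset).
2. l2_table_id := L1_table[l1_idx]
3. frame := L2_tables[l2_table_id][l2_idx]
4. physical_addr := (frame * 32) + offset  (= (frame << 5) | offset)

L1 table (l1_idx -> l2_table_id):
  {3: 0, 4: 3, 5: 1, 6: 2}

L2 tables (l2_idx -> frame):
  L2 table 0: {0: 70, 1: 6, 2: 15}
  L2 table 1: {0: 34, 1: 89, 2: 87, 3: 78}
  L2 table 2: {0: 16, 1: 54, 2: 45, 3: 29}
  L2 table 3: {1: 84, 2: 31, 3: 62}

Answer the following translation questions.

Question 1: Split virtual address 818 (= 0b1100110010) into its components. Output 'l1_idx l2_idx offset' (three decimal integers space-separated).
Answer: 6 1 18

Derivation:
vaddr = 818 = 0b1100110010
  top 3 bits -> l1_idx = 6
  next 2 bits -> l2_idx = 1
  bottom 5 bits -> offset = 18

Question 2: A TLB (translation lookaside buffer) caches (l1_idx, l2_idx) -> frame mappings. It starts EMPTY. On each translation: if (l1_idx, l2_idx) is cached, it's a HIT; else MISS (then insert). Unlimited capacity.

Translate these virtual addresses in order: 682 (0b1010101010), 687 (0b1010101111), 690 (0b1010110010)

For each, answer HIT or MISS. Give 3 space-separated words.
vaddr=682: (5,1) not in TLB -> MISS, insert
vaddr=687: (5,1) in TLB -> HIT
vaddr=690: (5,1) in TLB -> HIT

Answer: MISS HIT HIT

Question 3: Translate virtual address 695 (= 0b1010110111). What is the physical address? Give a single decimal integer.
Answer: 2871

Derivation:
vaddr = 695 = 0b1010110111
Split: l1_idx=5, l2_idx=1, offset=23
L1[5] = 1
L2[1][1] = 89
paddr = 89 * 32 + 23 = 2871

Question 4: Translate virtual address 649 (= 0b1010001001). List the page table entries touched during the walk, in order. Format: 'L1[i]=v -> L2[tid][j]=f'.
vaddr = 649 = 0b1010001001
Split: l1_idx=5, l2_idx=0, offset=9

Answer: L1[5]=1 -> L2[1][0]=34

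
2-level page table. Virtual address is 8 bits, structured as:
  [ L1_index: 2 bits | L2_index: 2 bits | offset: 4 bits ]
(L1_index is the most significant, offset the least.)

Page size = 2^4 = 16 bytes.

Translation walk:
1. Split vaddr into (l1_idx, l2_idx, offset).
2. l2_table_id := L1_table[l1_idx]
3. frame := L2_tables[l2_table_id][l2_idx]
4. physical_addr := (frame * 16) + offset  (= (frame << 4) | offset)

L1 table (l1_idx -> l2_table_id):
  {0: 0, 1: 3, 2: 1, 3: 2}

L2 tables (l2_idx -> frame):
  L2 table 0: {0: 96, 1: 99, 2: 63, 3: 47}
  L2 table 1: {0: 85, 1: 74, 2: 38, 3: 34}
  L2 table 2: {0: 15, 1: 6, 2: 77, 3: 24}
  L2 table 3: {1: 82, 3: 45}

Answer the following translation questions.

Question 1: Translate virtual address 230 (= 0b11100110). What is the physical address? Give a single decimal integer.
Answer: 1238

Derivation:
vaddr = 230 = 0b11100110
Split: l1_idx=3, l2_idx=2, offset=6
L1[3] = 2
L2[2][2] = 77
paddr = 77 * 16 + 6 = 1238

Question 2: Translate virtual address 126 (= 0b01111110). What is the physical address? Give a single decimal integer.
vaddr = 126 = 0b01111110
Split: l1_idx=1, l2_idx=3, offset=14
L1[1] = 3
L2[3][3] = 45
paddr = 45 * 16 + 14 = 734

Answer: 734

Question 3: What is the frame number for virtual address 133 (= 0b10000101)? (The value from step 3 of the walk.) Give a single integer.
Answer: 85

Derivation:
vaddr = 133: l1_idx=2, l2_idx=0
L1[2] = 1; L2[1][0] = 85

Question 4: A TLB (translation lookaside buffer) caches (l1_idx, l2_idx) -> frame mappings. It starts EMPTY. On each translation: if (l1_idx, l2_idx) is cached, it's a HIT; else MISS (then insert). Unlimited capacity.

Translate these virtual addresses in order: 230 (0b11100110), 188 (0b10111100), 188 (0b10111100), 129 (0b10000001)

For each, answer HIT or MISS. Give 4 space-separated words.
vaddr=230: (3,2) not in TLB -> MISS, insert
vaddr=188: (2,3) not in TLB -> MISS, insert
vaddr=188: (2,3) in TLB -> HIT
vaddr=129: (2,0) not in TLB -> MISS, insert

Answer: MISS MISS HIT MISS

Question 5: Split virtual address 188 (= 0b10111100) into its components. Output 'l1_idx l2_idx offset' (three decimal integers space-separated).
vaddr = 188 = 0b10111100
  top 2 bits -> l1_idx = 2
  next 2 bits -> l2_idx = 3
  bottom 4 bits -> offset = 12

Answer: 2 3 12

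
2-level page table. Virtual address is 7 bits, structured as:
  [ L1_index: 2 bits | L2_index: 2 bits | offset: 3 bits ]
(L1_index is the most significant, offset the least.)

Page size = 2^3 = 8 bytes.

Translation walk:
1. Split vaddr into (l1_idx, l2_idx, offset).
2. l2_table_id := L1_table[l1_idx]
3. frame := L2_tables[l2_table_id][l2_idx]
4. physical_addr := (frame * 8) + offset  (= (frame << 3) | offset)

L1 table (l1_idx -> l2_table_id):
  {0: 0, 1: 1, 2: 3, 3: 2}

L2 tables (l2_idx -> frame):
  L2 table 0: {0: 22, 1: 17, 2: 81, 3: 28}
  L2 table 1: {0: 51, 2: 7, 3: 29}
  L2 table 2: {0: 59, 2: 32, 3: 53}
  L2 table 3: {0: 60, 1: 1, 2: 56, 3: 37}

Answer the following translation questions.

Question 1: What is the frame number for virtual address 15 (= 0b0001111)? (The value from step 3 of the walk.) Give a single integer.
vaddr = 15: l1_idx=0, l2_idx=1
L1[0] = 0; L2[0][1] = 17

Answer: 17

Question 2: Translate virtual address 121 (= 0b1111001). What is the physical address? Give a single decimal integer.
vaddr = 121 = 0b1111001
Split: l1_idx=3, l2_idx=3, offset=1
L1[3] = 2
L2[2][3] = 53
paddr = 53 * 8 + 1 = 425

Answer: 425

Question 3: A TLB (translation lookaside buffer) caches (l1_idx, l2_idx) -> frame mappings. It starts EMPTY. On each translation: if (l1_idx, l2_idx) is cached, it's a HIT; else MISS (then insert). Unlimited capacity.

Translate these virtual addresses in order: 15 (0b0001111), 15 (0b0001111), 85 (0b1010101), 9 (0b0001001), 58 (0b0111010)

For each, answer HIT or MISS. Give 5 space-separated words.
vaddr=15: (0,1) not in TLB -> MISS, insert
vaddr=15: (0,1) in TLB -> HIT
vaddr=85: (2,2) not in TLB -> MISS, insert
vaddr=9: (0,1) in TLB -> HIT
vaddr=58: (1,3) not in TLB -> MISS, insert

Answer: MISS HIT MISS HIT MISS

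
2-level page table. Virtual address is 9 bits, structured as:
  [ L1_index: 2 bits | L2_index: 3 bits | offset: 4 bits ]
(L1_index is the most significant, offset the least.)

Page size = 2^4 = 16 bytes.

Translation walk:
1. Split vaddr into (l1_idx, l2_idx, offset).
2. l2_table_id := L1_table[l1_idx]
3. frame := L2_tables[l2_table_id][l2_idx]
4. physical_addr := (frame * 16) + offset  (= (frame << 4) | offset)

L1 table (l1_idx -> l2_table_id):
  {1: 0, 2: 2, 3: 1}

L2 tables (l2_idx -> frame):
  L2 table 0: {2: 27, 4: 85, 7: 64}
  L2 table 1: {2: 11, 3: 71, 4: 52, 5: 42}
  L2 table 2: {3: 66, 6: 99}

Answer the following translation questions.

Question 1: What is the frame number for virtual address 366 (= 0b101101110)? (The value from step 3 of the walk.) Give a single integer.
Answer: 99

Derivation:
vaddr = 366: l1_idx=2, l2_idx=6
L1[2] = 2; L2[2][6] = 99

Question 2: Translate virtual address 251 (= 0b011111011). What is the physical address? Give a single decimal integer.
Answer: 1035

Derivation:
vaddr = 251 = 0b011111011
Split: l1_idx=1, l2_idx=7, offset=11
L1[1] = 0
L2[0][7] = 64
paddr = 64 * 16 + 11 = 1035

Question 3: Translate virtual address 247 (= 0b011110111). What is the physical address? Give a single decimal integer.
Answer: 1031

Derivation:
vaddr = 247 = 0b011110111
Split: l1_idx=1, l2_idx=7, offset=7
L1[1] = 0
L2[0][7] = 64
paddr = 64 * 16 + 7 = 1031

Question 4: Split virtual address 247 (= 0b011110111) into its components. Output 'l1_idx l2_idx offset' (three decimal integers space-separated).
vaddr = 247 = 0b011110111
  top 2 bits -> l1_idx = 1
  next 3 bits -> l2_idx = 7
  bottom 4 bits -> offset = 7

Answer: 1 7 7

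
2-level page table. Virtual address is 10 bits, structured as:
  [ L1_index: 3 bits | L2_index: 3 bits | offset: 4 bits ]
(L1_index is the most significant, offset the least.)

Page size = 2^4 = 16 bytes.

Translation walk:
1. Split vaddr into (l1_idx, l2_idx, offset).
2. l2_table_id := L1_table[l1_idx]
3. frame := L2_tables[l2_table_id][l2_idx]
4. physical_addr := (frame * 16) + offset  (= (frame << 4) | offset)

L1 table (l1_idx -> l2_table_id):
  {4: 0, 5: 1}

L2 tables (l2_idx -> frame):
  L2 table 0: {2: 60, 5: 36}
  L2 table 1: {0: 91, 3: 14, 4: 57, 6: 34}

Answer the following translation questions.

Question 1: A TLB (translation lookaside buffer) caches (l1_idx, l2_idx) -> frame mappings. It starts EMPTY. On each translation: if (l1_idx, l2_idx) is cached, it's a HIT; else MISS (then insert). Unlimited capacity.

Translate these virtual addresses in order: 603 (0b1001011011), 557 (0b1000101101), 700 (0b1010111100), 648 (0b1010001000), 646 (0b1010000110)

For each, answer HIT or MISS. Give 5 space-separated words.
Answer: MISS MISS MISS MISS HIT

Derivation:
vaddr=603: (4,5) not in TLB -> MISS, insert
vaddr=557: (4,2) not in TLB -> MISS, insert
vaddr=700: (5,3) not in TLB -> MISS, insert
vaddr=648: (5,0) not in TLB -> MISS, insert
vaddr=646: (5,0) in TLB -> HIT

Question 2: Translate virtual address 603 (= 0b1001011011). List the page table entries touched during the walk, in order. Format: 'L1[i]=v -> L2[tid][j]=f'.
Answer: L1[4]=0 -> L2[0][5]=36

Derivation:
vaddr = 603 = 0b1001011011
Split: l1_idx=4, l2_idx=5, offset=11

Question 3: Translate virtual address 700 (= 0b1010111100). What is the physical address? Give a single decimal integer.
Answer: 236

Derivation:
vaddr = 700 = 0b1010111100
Split: l1_idx=5, l2_idx=3, offset=12
L1[5] = 1
L2[1][3] = 14
paddr = 14 * 16 + 12 = 236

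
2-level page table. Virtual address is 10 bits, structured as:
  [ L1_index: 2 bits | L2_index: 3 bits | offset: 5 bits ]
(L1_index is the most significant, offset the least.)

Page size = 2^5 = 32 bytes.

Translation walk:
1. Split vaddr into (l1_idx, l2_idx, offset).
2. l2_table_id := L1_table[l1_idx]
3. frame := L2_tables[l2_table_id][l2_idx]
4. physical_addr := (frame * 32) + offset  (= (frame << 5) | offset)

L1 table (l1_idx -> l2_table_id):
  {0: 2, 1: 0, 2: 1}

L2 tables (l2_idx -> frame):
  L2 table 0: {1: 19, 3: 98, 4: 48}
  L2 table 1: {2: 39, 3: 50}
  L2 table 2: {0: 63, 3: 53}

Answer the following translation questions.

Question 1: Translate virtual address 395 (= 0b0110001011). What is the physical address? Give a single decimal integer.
Answer: 1547

Derivation:
vaddr = 395 = 0b0110001011
Split: l1_idx=1, l2_idx=4, offset=11
L1[1] = 0
L2[0][4] = 48
paddr = 48 * 32 + 11 = 1547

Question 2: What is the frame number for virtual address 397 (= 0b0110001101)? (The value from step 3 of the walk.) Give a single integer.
vaddr = 397: l1_idx=1, l2_idx=4
L1[1] = 0; L2[0][4] = 48

Answer: 48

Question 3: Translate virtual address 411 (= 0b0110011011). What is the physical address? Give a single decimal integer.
Answer: 1563

Derivation:
vaddr = 411 = 0b0110011011
Split: l1_idx=1, l2_idx=4, offset=27
L1[1] = 0
L2[0][4] = 48
paddr = 48 * 32 + 27 = 1563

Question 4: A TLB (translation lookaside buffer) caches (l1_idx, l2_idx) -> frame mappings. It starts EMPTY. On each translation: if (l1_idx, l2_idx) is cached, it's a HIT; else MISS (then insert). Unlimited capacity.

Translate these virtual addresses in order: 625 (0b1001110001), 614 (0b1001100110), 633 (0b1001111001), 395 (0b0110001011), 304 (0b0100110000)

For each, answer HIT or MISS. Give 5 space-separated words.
vaddr=625: (2,3) not in TLB -> MISS, insert
vaddr=614: (2,3) in TLB -> HIT
vaddr=633: (2,3) in TLB -> HIT
vaddr=395: (1,4) not in TLB -> MISS, insert
vaddr=304: (1,1) not in TLB -> MISS, insert

Answer: MISS HIT HIT MISS MISS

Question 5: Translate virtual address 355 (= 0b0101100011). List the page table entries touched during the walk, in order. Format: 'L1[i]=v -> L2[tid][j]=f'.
vaddr = 355 = 0b0101100011
Split: l1_idx=1, l2_idx=3, offset=3

Answer: L1[1]=0 -> L2[0][3]=98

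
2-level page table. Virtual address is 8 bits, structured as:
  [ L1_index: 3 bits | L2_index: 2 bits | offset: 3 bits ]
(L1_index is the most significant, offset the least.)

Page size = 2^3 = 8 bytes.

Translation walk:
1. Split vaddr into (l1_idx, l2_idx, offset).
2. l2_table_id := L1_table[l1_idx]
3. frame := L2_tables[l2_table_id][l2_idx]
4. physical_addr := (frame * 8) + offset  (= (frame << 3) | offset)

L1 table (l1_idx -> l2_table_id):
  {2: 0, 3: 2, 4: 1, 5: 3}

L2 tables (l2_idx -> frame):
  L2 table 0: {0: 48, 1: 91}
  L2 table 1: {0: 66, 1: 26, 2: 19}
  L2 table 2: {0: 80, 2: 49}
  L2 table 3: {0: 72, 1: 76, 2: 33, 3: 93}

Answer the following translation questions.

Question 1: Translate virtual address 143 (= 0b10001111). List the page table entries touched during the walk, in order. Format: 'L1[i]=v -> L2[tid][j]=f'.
Answer: L1[4]=1 -> L2[1][1]=26

Derivation:
vaddr = 143 = 0b10001111
Split: l1_idx=4, l2_idx=1, offset=7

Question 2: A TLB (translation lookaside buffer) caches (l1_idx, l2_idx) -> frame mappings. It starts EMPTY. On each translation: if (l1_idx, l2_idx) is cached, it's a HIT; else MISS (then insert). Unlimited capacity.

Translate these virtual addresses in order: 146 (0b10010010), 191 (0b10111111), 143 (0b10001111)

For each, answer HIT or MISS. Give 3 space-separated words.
vaddr=146: (4,2) not in TLB -> MISS, insert
vaddr=191: (5,3) not in TLB -> MISS, insert
vaddr=143: (4,1) not in TLB -> MISS, insert

Answer: MISS MISS MISS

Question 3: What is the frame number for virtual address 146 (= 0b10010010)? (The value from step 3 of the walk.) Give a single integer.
vaddr = 146: l1_idx=4, l2_idx=2
L1[4] = 1; L2[1][2] = 19

Answer: 19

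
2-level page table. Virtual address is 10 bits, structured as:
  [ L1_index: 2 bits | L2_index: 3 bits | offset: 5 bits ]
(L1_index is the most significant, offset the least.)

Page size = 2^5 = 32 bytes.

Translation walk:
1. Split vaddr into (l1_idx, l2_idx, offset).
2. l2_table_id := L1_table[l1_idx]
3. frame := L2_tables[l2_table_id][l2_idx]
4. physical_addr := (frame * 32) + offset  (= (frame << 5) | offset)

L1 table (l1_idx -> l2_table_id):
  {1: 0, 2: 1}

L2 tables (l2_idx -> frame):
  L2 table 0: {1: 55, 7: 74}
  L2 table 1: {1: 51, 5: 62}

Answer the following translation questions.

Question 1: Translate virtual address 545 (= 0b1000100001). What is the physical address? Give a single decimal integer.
Answer: 1633

Derivation:
vaddr = 545 = 0b1000100001
Split: l1_idx=2, l2_idx=1, offset=1
L1[2] = 1
L2[1][1] = 51
paddr = 51 * 32 + 1 = 1633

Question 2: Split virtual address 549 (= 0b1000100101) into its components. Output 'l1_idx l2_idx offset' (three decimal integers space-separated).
Answer: 2 1 5

Derivation:
vaddr = 549 = 0b1000100101
  top 2 bits -> l1_idx = 2
  next 3 bits -> l2_idx = 1
  bottom 5 bits -> offset = 5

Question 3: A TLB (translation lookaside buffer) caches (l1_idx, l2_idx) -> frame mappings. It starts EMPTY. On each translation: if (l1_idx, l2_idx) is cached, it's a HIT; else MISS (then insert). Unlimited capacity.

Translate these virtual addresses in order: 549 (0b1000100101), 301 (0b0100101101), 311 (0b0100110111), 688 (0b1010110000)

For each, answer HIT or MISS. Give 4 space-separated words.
vaddr=549: (2,1) not in TLB -> MISS, insert
vaddr=301: (1,1) not in TLB -> MISS, insert
vaddr=311: (1,1) in TLB -> HIT
vaddr=688: (2,5) not in TLB -> MISS, insert

Answer: MISS MISS HIT MISS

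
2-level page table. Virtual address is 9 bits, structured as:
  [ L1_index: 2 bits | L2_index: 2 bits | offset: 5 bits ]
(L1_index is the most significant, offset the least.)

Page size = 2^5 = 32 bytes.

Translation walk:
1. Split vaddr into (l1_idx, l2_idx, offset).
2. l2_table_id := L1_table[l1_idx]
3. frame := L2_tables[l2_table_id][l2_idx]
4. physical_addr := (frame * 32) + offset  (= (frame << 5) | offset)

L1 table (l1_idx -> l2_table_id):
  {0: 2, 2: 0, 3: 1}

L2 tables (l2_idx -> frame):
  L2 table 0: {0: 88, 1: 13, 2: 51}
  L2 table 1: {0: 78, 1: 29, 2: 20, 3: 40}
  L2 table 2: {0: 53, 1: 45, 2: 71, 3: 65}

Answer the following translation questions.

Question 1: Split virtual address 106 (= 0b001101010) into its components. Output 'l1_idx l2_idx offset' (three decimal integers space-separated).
Answer: 0 3 10

Derivation:
vaddr = 106 = 0b001101010
  top 2 bits -> l1_idx = 0
  next 2 bits -> l2_idx = 3
  bottom 5 bits -> offset = 10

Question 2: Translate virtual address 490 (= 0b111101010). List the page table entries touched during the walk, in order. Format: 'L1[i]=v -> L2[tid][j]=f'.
vaddr = 490 = 0b111101010
Split: l1_idx=3, l2_idx=3, offset=10

Answer: L1[3]=1 -> L2[1][3]=40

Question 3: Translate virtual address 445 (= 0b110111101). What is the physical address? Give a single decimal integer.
Answer: 957

Derivation:
vaddr = 445 = 0b110111101
Split: l1_idx=3, l2_idx=1, offset=29
L1[3] = 1
L2[1][1] = 29
paddr = 29 * 32 + 29 = 957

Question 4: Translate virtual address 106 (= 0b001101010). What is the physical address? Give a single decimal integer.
vaddr = 106 = 0b001101010
Split: l1_idx=0, l2_idx=3, offset=10
L1[0] = 2
L2[2][3] = 65
paddr = 65 * 32 + 10 = 2090

Answer: 2090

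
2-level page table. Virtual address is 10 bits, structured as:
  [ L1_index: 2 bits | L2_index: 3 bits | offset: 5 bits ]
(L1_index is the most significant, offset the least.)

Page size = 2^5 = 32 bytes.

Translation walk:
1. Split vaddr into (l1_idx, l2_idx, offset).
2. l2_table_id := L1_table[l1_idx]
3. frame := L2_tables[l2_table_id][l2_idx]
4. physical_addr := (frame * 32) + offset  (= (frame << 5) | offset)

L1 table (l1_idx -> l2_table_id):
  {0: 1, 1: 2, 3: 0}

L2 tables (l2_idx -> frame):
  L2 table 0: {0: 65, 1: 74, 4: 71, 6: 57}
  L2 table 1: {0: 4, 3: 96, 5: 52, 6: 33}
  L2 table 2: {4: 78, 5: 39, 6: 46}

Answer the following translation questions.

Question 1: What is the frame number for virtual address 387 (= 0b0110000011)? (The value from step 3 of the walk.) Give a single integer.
Answer: 78

Derivation:
vaddr = 387: l1_idx=1, l2_idx=4
L1[1] = 2; L2[2][4] = 78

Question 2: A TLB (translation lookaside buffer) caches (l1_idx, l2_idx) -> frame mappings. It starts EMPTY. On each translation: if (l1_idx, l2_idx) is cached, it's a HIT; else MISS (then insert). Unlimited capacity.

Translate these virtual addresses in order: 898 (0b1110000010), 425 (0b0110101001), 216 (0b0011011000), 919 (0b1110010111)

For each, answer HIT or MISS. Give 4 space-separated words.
Answer: MISS MISS MISS HIT

Derivation:
vaddr=898: (3,4) not in TLB -> MISS, insert
vaddr=425: (1,5) not in TLB -> MISS, insert
vaddr=216: (0,6) not in TLB -> MISS, insert
vaddr=919: (3,4) in TLB -> HIT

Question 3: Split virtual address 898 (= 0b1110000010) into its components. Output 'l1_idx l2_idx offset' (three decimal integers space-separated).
vaddr = 898 = 0b1110000010
  top 2 bits -> l1_idx = 3
  next 3 bits -> l2_idx = 4
  bottom 5 bits -> offset = 2

Answer: 3 4 2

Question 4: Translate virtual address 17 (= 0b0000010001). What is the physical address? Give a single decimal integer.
Answer: 145

Derivation:
vaddr = 17 = 0b0000010001
Split: l1_idx=0, l2_idx=0, offset=17
L1[0] = 1
L2[1][0] = 4
paddr = 4 * 32 + 17 = 145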